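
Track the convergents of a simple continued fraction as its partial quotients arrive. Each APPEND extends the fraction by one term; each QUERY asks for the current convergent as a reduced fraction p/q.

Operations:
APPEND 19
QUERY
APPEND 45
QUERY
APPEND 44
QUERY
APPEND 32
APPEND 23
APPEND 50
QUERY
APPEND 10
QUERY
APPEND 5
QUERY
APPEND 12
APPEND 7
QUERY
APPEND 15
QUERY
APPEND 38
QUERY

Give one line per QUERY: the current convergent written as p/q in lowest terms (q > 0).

19/1
856/45
37683/1981
1390809662/73115037
13935888679/732611402
71070253057/3736172047
6138522730598/322702903809
92944619884333/4886110233101
3538034078335252/185994891761647

APPEND 19: p_0 = 19·1 + 0 = 19, q_0 = 19·0 + 1 = 1 → 19/1
APPEND 45: p_1 = 45·19 + 1 = 856, q_1 = 45·1 + 0 = 45 → 856/45
APPEND 44: p_2 = 44·856 + 19 = 37683, q_2 = 44·45 + 1 = 1981 → 37683/1981
APPEND 32: p_3 = 32·37683 + 856 = 1206712, q_3 = 32·1981 + 45 = 63437 → 1206712/63437
APPEND 23: p_4 = 23·1206712 + 37683 = 27792059, q_4 = 23·63437 + 1981 = 1461032 → 27792059/1461032
APPEND 50: p_5 = 50·27792059 + 1206712 = 1390809662, q_5 = 50·1461032 + 63437 = 73115037 → 1390809662/73115037
APPEND 10: p_6 = 10·1390809662 + 27792059 = 13935888679, q_6 = 10·73115037 + 1461032 = 732611402 → 13935888679/732611402
APPEND 5: p_7 = 5·13935888679 + 1390809662 = 71070253057, q_7 = 5·732611402 + 73115037 = 3736172047 → 71070253057/3736172047
APPEND 12: p_8 = 12·71070253057 + 13935888679 = 866778925363, q_8 = 12·3736172047 + 732611402 = 45566675966 → 866778925363/45566675966
APPEND 7: p_9 = 7·866778925363 + 71070253057 = 6138522730598, q_9 = 7·45566675966 + 3736172047 = 322702903809 → 6138522730598/322702903809
APPEND 15: p_10 = 15·6138522730598 + 866778925363 = 92944619884333, q_10 = 15·322702903809 + 45566675966 = 4886110233101 → 92944619884333/4886110233101
APPEND 38: p_11 = 38·92944619884333 + 6138522730598 = 3538034078335252, q_11 = 38·4886110233101 + 322702903809 = 185994891761647 → 3538034078335252/185994891761647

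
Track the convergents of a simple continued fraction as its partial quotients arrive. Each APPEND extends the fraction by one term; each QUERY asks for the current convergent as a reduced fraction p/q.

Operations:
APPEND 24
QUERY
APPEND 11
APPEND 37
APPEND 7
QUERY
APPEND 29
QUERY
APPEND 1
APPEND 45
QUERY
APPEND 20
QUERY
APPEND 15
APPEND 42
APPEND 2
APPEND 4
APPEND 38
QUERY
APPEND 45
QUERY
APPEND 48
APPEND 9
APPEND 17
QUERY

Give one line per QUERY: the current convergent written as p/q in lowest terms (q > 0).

APPEND 24: p_0 = 24·1 + 0 = 24, q_0 = 24·0 + 1 = 1 → 24/1
APPEND 11: p_1 = 11·24 + 1 = 265, q_1 = 11·1 + 0 = 11 → 265/11
APPEND 37: p_2 = 37·265 + 24 = 9829, q_2 = 37·11 + 1 = 408 → 9829/408
APPEND 7: p_3 = 7·9829 + 265 = 69068, q_3 = 7·408 + 11 = 2867 → 69068/2867
APPEND 29: p_4 = 29·69068 + 9829 = 2012801, q_4 = 29·2867 + 408 = 83551 → 2012801/83551
APPEND 1: p_5 = 1·2012801 + 69068 = 2081869, q_5 = 1·83551 + 2867 = 86418 → 2081869/86418
APPEND 45: p_6 = 45·2081869 + 2012801 = 95696906, q_6 = 45·86418 + 83551 = 3972361 → 95696906/3972361
APPEND 20: p_7 = 20·95696906 + 2081869 = 1916019989, q_7 = 20·3972361 + 86418 = 79533638 → 1916019989/79533638
APPEND 15: p_8 = 15·1916019989 + 95696906 = 28835996741, q_8 = 15·79533638 + 3972361 = 1196976931 → 28835996741/1196976931
APPEND 42: p_9 = 42·28835996741 + 1916019989 = 1213027883111, q_9 = 42·1196976931 + 79533638 = 50352564740 → 1213027883111/50352564740
APPEND 2: p_10 = 2·1213027883111 + 28835996741 = 2454891762963, q_10 = 2·50352564740 + 1196976931 = 101902106411 → 2454891762963/101902106411
APPEND 4: p_11 = 4·2454891762963 + 1213027883111 = 11032594934963, q_11 = 4·101902106411 + 50352564740 = 457960990384 → 11032594934963/457960990384
APPEND 38: p_12 = 38·11032594934963 + 2454891762963 = 421693499291557, q_12 = 38·457960990384 + 101902106411 = 17504419741003 → 421693499291557/17504419741003
APPEND 45: p_13 = 45·421693499291557 + 11032594934963 = 18987240063055028, q_13 = 45·17504419741003 + 457960990384 = 788156849335519 → 18987240063055028/788156849335519
APPEND 48: p_14 = 48·18987240063055028 + 421693499291557 = 911809216525932901, q_14 = 48·788156849335519 + 17504419741003 = 37849033187845915 → 911809216525932901/37849033187845915
APPEND 9: p_15 = 9·911809216525932901 + 18987240063055028 = 8225270188796451137, q_15 = 9·37849033187845915 + 788156849335519 = 341429455539948754 → 8225270188796451137/341429455539948754
APPEND 17: p_16 = 17·8225270188796451137 + 911809216525932901 = 140741402426065602230, q_16 = 17·341429455539948754 + 37849033187845915 = 5842149777366974733 → 140741402426065602230/5842149777366974733

24/1
69068/2867
2012801/83551
95696906/3972361
1916019989/79533638
421693499291557/17504419741003
18987240063055028/788156849335519
140741402426065602230/5842149777366974733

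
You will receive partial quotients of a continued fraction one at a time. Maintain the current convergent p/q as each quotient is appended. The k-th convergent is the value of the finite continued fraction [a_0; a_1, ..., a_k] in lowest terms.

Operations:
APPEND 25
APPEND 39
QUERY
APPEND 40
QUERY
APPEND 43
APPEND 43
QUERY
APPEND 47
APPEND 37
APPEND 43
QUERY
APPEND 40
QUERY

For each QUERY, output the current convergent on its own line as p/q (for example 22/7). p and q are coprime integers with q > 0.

976/39
39065/1561
72312218/2889527
5416474612438/216437139813
216784869945367/8662515854494

APPEND 25: p_0 = 25·1 + 0 = 25, q_0 = 25·0 + 1 = 1 → 25/1
APPEND 39: p_1 = 39·25 + 1 = 976, q_1 = 39·1 + 0 = 39 → 976/39
APPEND 40: p_2 = 40·976 + 25 = 39065, q_2 = 40·39 + 1 = 1561 → 39065/1561
APPEND 43: p_3 = 43·39065 + 976 = 1680771, q_3 = 43·1561 + 39 = 67162 → 1680771/67162
APPEND 43: p_4 = 43·1680771 + 39065 = 72312218, q_4 = 43·67162 + 1561 = 2889527 → 72312218/2889527
APPEND 47: p_5 = 47·72312218 + 1680771 = 3400355017, q_5 = 47·2889527 + 67162 = 135874931 → 3400355017/135874931
APPEND 37: p_6 = 37·3400355017 + 72312218 = 125885447847, q_6 = 37·135874931 + 2889527 = 5030261974 → 125885447847/5030261974
APPEND 43: p_7 = 43·125885447847 + 3400355017 = 5416474612438, q_7 = 43·5030261974 + 135874931 = 216437139813 → 5416474612438/216437139813
APPEND 40: p_8 = 40·5416474612438 + 125885447847 = 216784869945367, q_8 = 40·216437139813 + 5030261974 = 8662515854494 → 216784869945367/8662515854494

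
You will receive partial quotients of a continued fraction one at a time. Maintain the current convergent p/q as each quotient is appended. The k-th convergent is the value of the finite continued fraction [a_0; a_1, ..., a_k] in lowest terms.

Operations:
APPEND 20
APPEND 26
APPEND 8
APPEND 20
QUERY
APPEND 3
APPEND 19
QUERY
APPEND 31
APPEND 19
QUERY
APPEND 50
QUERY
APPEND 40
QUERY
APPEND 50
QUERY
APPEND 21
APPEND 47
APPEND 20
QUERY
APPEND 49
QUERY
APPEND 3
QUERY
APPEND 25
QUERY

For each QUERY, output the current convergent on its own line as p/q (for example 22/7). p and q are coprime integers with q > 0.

APPEND 20: p_0 = 20·1 + 0 = 20, q_0 = 20·0 + 1 = 1 → 20/1
APPEND 26: p_1 = 26·20 + 1 = 521, q_1 = 26·1 + 0 = 26 → 521/26
APPEND 8: p_2 = 8·521 + 20 = 4188, q_2 = 8·26 + 1 = 209 → 4188/209
APPEND 20: p_3 = 20·4188 + 521 = 84281, q_3 = 20·209 + 26 = 4206 → 84281/4206
APPEND 3: p_4 = 3·84281 + 4188 = 257031, q_4 = 3·4206 + 209 = 12827 → 257031/12827
APPEND 19: p_5 = 19·257031 + 84281 = 4967870, q_5 = 19·12827 + 4206 = 247919 → 4967870/247919
APPEND 31: p_6 = 31·4967870 + 257031 = 154261001, q_6 = 31·247919 + 12827 = 7698316 → 154261001/7698316
APPEND 19: p_7 = 19·154261001 + 4967870 = 2935926889, q_7 = 19·7698316 + 247919 = 146515923 → 2935926889/146515923
APPEND 50: p_8 = 50·2935926889 + 154261001 = 146950605451, q_8 = 50·146515923 + 7698316 = 7333494466 → 146950605451/7333494466
APPEND 40: p_9 = 40·146950605451 + 2935926889 = 5880960144929, q_9 = 40·7333494466 + 146515923 = 293486294563 → 5880960144929/293486294563
APPEND 50: p_10 = 50·5880960144929 + 146950605451 = 294194957851901, q_10 = 50·293486294563 + 7333494466 = 14681648222616 → 294194957851901/14681648222616
APPEND 21: p_11 = 21·294194957851901 + 5880960144929 = 6183975075034850, q_11 = 21·14681648222616 + 293486294563 = 308608098969499 → 6183975075034850/308608098969499
APPEND 47: p_12 = 47·6183975075034850 + 294194957851901 = 290941023484489851, q_12 = 47·308608098969499 + 14681648222616 = 14519262299789069 → 290941023484489851/14519262299789069
APPEND 20: p_13 = 20·290941023484489851 + 6183975075034850 = 5825004444764831870, q_13 = 20·14519262299789069 + 308608098969499 = 290693854094750879 → 5825004444764831870/290693854094750879
APPEND 49: p_14 = 49·5825004444764831870 + 290941023484489851 = 285716158816961251481, q_14 = 49·290693854094750879 + 14519262299789069 = 14258518112942582140 → 285716158816961251481/14258518112942582140
APPEND 3: p_15 = 3·285716158816961251481 + 5825004444764831870 = 862973480895648586313, q_15 = 3·14258518112942582140 + 290693854094750879 = 43066248192922497299 → 862973480895648586313/43066248192922497299
APPEND 25: p_16 = 25·862973480895648586313 + 285716158816961251481 = 21860053181208175909306, q_16 = 25·43066248192922497299 + 14258518112942582140 = 1090914722936005014615 → 21860053181208175909306/1090914722936005014615

84281/4206
4967870/247919
2935926889/146515923
146950605451/7333494466
5880960144929/293486294563
294194957851901/14681648222616
5825004444764831870/290693854094750879
285716158816961251481/14258518112942582140
862973480895648586313/43066248192922497299
21860053181208175909306/1090914722936005014615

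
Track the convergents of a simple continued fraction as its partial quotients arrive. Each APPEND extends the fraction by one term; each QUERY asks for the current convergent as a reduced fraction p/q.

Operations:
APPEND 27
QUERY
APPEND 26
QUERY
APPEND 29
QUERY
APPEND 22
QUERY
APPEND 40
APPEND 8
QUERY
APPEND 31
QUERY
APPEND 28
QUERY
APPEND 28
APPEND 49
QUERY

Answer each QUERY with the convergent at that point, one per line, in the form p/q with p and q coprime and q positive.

APPEND 27: p_0 = 27·1 + 0 = 27, q_0 = 27·0 + 1 = 1 → 27/1
APPEND 26: p_1 = 26·27 + 1 = 703, q_1 = 26·1 + 0 = 26 → 703/26
APPEND 29: p_2 = 29·703 + 27 = 20414, q_2 = 29·26 + 1 = 755 → 20414/755
APPEND 22: p_3 = 22·20414 + 703 = 449811, q_3 = 22·755 + 26 = 16636 → 449811/16636
APPEND 40: p_4 = 40·449811 + 20414 = 18012854, q_4 = 40·16636 + 755 = 666195 → 18012854/666195
APPEND 8: p_5 = 8·18012854 + 449811 = 144552643, q_5 = 8·666195 + 16636 = 5346196 → 144552643/5346196
APPEND 31: p_6 = 31·144552643 + 18012854 = 4499144787, q_6 = 31·5346196 + 666195 = 166398271 → 4499144787/166398271
APPEND 28: p_7 = 28·4499144787 + 144552643 = 126120606679, q_7 = 28·166398271 + 5346196 = 4664497784 → 126120606679/4664497784
APPEND 28: p_8 = 28·126120606679 + 4499144787 = 3535876131799, q_8 = 28·4664497784 + 166398271 = 130772336223 → 3535876131799/130772336223
APPEND 49: p_9 = 49·3535876131799 + 126120606679 = 173384051064830, q_9 = 49·130772336223 + 4664497784 = 6412508972711 → 173384051064830/6412508972711

27/1
703/26
20414/755
449811/16636
144552643/5346196
4499144787/166398271
126120606679/4664497784
173384051064830/6412508972711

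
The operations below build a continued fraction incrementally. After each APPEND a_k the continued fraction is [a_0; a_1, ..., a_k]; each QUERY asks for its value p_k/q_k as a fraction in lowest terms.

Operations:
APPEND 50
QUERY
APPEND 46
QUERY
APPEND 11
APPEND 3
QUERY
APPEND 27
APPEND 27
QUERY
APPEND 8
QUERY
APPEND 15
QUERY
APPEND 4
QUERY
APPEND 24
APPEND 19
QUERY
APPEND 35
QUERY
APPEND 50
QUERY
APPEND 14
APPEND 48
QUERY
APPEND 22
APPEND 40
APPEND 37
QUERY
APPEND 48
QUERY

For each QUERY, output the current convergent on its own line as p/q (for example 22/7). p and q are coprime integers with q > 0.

50/1
2301/46
78384/1567
57905067/1157599
465382265/9303608
7038639042/140711719
28619938433/572150484
13213046005679/264146293849
463150527360199/9258992608050
23170739414015629/463213776696349
15616138850945807869/312187303361829277
509863941215942527385316/10192855635373583808679
24487239990833017514387957/489532367282268448687069

APPEND 50: p_0 = 50·1 + 0 = 50, q_0 = 50·0 + 1 = 1 → 50/1
APPEND 46: p_1 = 46·50 + 1 = 2301, q_1 = 46·1 + 0 = 46 → 2301/46
APPEND 11: p_2 = 11·2301 + 50 = 25361, q_2 = 11·46 + 1 = 507 → 25361/507
APPEND 3: p_3 = 3·25361 + 2301 = 78384, q_3 = 3·507 + 46 = 1567 → 78384/1567
APPEND 27: p_4 = 27·78384 + 25361 = 2141729, q_4 = 27·1567 + 507 = 42816 → 2141729/42816
APPEND 27: p_5 = 27·2141729 + 78384 = 57905067, q_5 = 27·42816 + 1567 = 1157599 → 57905067/1157599
APPEND 8: p_6 = 8·57905067 + 2141729 = 465382265, q_6 = 8·1157599 + 42816 = 9303608 → 465382265/9303608
APPEND 15: p_7 = 15·465382265 + 57905067 = 7038639042, q_7 = 15·9303608 + 1157599 = 140711719 → 7038639042/140711719
APPEND 4: p_8 = 4·7038639042 + 465382265 = 28619938433, q_8 = 4·140711719 + 9303608 = 572150484 → 28619938433/572150484
APPEND 24: p_9 = 24·28619938433 + 7038639042 = 693917161434, q_9 = 24·572150484 + 140711719 = 13872323335 → 693917161434/13872323335
APPEND 19: p_10 = 19·693917161434 + 28619938433 = 13213046005679, q_10 = 19·13872323335 + 572150484 = 264146293849 → 13213046005679/264146293849
APPEND 35: p_11 = 35·13213046005679 + 693917161434 = 463150527360199, q_11 = 35·264146293849 + 13872323335 = 9258992608050 → 463150527360199/9258992608050
APPEND 50: p_12 = 50·463150527360199 + 13213046005679 = 23170739414015629, q_12 = 50·9258992608050 + 264146293849 = 463213776696349 → 23170739414015629/463213776696349
APPEND 14: p_13 = 14·23170739414015629 + 463150527360199 = 324853502323579005, q_13 = 14·463213776696349 + 9258992608050 = 6494251866356936 → 324853502323579005/6494251866356936
APPEND 48: p_14 = 48·324853502323579005 + 23170739414015629 = 15616138850945807869, q_14 = 48·6494251866356936 + 463213776696349 = 312187303361829277 → 15616138850945807869/312187303361829277
APPEND 22: p_15 = 22·15616138850945807869 + 324853502323579005 = 343879908223131352123, q_15 = 22·312187303361829277 + 6494251866356936 = 6874614925826601030 → 343879908223131352123/6874614925826601030
APPEND 40: p_16 = 40·343879908223131352123 + 15616138850945807869 = 13770812467776199892789, q_16 = 40·6874614925826601030 + 312187303361829277 = 275296784336425870477 → 13770812467776199892789/275296784336425870477
APPEND 37: p_17 = 37·13770812467776199892789 + 343879908223131352123 = 509863941215942527385316, q_17 = 37·275296784336425870477 + 6874614925826601030 = 10192855635373583808679 → 509863941215942527385316/10192855635373583808679
APPEND 48: p_18 = 48·509863941215942527385316 + 13770812467776199892789 = 24487239990833017514387957, q_18 = 48·10192855635373583808679 + 275296784336425870477 = 489532367282268448687069 → 24487239990833017514387957/489532367282268448687069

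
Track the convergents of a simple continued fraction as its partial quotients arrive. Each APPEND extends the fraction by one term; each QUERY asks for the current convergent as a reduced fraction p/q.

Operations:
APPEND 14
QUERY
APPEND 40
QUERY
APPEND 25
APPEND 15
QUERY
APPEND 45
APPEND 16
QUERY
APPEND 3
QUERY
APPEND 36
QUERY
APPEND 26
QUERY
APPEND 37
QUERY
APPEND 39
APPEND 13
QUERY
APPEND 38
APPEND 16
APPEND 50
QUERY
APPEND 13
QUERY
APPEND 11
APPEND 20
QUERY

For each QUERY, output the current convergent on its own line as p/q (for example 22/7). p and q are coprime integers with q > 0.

14/1
561/40
211146/15055
152460890/10870671
466898279/33290489
16960798934/1209328275
441447670563/31475825639
16350524609765/1165814876918
8311805321477939/592643143207651
253921448279087974030/18104948253191241929
3306050926859442949609/235725974937796011592
735715683801518651344189/52457539426316743400412

APPEND 14: p_0 = 14·1 + 0 = 14, q_0 = 14·0 + 1 = 1 → 14/1
APPEND 40: p_1 = 40·14 + 1 = 561, q_1 = 40·1 + 0 = 40 → 561/40
APPEND 25: p_2 = 25·561 + 14 = 14039, q_2 = 25·40 + 1 = 1001 → 14039/1001
APPEND 15: p_3 = 15·14039 + 561 = 211146, q_3 = 15·1001 + 40 = 15055 → 211146/15055
APPEND 45: p_4 = 45·211146 + 14039 = 9515609, q_4 = 45·15055 + 1001 = 678476 → 9515609/678476
APPEND 16: p_5 = 16·9515609 + 211146 = 152460890, q_5 = 16·678476 + 15055 = 10870671 → 152460890/10870671
APPEND 3: p_6 = 3·152460890 + 9515609 = 466898279, q_6 = 3·10870671 + 678476 = 33290489 → 466898279/33290489
APPEND 36: p_7 = 36·466898279 + 152460890 = 16960798934, q_7 = 36·33290489 + 10870671 = 1209328275 → 16960798934/1209328275
APPEND 26: p_8 = 26·16960798934 + 466898279 = 441447670563, q_8 = 26·1209328275 + 33290489 = 31475825639 → 441447670563/31475825639
APPEND 37: p_9 = 37·441447670563 + 16960798934 = 16350524609765, q_9 = 37·31475825639 + 1209328275 = 1165814876918 → 16350524609765/1165814876918
APPEND 39: p_10 = 39·16350524609765 + 441447670563 = 638111907451398, q_10 = 39·1165814876918 + 31475825639 = 45498256025441 → 638111907451398/45498256025441
APPEND 13: p_11 = 13·638111907451398 + 16350524609765 = 8311805321477939, q_11 = 13·45498256025441 + 1165814876918 = 592643143207651 → 8311805321477939/592643143207651
APPEND 38: p_12 = 38·8311805321477939 + 638111907451398 = 316486714123613080, q_12 = 38·592643143207651 + 45498256025441 = 22565937697916179 → 316486714123613080/22565937697916179
APPEND 16: p_13 = 16·316486714123613080 + 8311805321477939 = 5072099231299287219, q_13 = 16·22565937697916179 + 592643143207651 = 361647646309866515 → 5072099231299287219/361647646309866515
APPEND 50: p_14 = 50·5072099231299287219 + 316486714123613080 = 253921448279087974030, q_14 = 50·361647646309866515 + 22565937697916179 = 18104948253191241929 → 253921448279087974030/18104948253191241929
APPEND 13: p_15 = 13·253921448279087974030 + 5072099231299287219 = 3306050926859442949609, q_15 = 13·18104948253191241929 + 361647646309866515 = 235725974937796011592 → 3306050926859442949609/235725974937796011592
APPEND 11: p_16 = 11·3306050926859442949609 + 253921448279087974030 = 36620481643732960419729, q_16 = 11·235725974937796011592 + 18104948253191241929 = 2611090672568947369441 → 36620481643732960419729/2611090672568947369441
APPEND 20: p_17 = 20·36620481643732960419729 + 3306050926859442949609 = 735715683801518651344189, q_17 = 20·2611090672568947369441 + 235725974937796011592 = 52457539426316743400412 → 735715683801518651344189/52457539426316743400412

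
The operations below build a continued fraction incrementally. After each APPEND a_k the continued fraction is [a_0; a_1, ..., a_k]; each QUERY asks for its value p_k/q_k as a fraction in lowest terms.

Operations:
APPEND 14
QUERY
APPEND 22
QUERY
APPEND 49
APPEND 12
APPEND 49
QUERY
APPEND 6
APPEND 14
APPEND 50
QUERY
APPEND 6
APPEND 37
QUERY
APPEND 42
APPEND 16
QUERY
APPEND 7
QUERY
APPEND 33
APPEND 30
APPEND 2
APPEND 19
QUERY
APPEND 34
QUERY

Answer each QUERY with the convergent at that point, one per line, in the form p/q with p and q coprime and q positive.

APPEND 14: p_0 = 14·1 + 0 = 14, q_0 = 14·0 + 1 = 1 → 14/1
APPEND 22: p_1 = 22·14 + 1 = 309, q_1 = 22·1 + 0 = 22 → 309/22
APPEND 49: p_2 = 49·309 + 14 = 15155, q_2 = 49·22 + 1 = 1079 → 15155/1079
APPEND 12: p_3 = 12·15155 + 309 = 182169, q_3 = 12·1079 + 22 = 12970 → 182169/12970
APPEND 49: p_4 = 49·182169 + 15155 = 8941436, q_4 = 49·12970 + 1079 = 636609 → 8941436/636609
APPEND 6: p_5 = 6·8941436 + 182169 = 53830785, q_5 = 6·636609 + 12970 = 3832624 → 53830785/3832624
APPEND 14: p_6 = 14·53830785 + 8941436 = 762572426, q_6 = 14·3832624 + 636609 = 54293345 → 762572426/54293345
APPEND 50: p_7 = 50·762572426 + 53830785 = 38182452085, q_7 = 50·54293345 + 3832624 = 2718499874 → 38182452085/2718499874
APPEND 6: p_8 = 6·38182452085 + 762572426 = 229857284936, q_8 = 6·2718499874 + 54293345 = 16365292589 → 229857284936/16365292589
APPEND 37: p_9 = 37·229857284936 + 38182452085 = 8542901994717, q_9 = 37·16365292589 + 2718499874 = 608234325667 → 8542901994717/608234325667
APPEND 42: p_10 = 42·8542901994717 + 229857284936 = 359031741063050, q_10 = 42·608234325667 + 16365292589 = 25562206970603 → 359031741063050/25562206970603
APPEND 16: p_11 = 16·359031741063050 + 8542901994717 = 5753050759003517, q_11 = 16·25562206970603 + 608234325667 = 409603545855315 → 5753050759003517/409603545855315
APPEND 7: p_12 = 7·5753050759003517 + 359031741063050 = 40630387054087669, q_12 = 7·409603545855315 + 25562206970603 = 2892787027957808 → 40630387054087669/2892787027957808
APPEND 33: p_13 = 33·40630387054087669 + 5753050759003517 = 1346555823543896594, q_13 = 33·2892787027957808 + 409603545855315 = 95871575468462979 → 1346555823543896594/95871575468462979
APPEND 30: p_14 = 30·1346555823543896594 + 40630387054087669 = 40437305093370985489, q_14 = 30·95871575468462979 + 2892787027957808 = 2879040051081847178 → 40437305093370985489/2879040051081847178
APPEND 2: p_15 = 2·40437305093370985489 + 1346555823543896594 = 82221166010285867572, q_15 = 2·2879040051081847178 + 95871575468462979 = 5853951677632157335 → 82221166010285867572/5853951677632157335
APPEND 19: p_16 = 19·82221166010285867572 + 40437305093370985489 = 1602639459288802469357, q_16 = 19·5853951677632157335 + 2879040051081847178 = 114104121926092836543 → 1602639459288802469357/114104121926092836543
APPEND 34: p_17 = 34·1602639459288802469357 + 82221166010285867572 = 54571962781829569825710, q_17 = 34·114104121926092836543 + 5853951677632157335 = 3885394097164788599797 → 54571962781829569825710/3885394097164788599797

14/1
309/22
8941436/636609
38182452085/2718499874
8542901994717/608234325667
5753050759003517/409603545855315
40630387054087669/2892787027957808
1602639459288802469357/114104121926092836543
54571962781829569825710/3885394097164788599797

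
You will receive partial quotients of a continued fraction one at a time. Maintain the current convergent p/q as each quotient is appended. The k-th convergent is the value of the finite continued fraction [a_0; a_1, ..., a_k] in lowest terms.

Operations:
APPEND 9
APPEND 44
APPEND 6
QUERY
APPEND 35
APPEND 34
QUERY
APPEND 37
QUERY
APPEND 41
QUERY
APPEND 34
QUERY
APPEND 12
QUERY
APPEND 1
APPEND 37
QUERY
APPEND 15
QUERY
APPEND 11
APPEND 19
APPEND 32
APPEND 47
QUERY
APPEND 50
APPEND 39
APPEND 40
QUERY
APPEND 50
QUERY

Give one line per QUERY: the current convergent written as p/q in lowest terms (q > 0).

APPEND 9: p_0 = 9·1 + 0 = 9, q_0 = 9·0 + 1 = 1 → 9/1
APPEND 44: p_1 = 44·9 + 1 = 397, q_1 = 44·1 + 0 = 44 → 397/44
APPEND 6: p_2 = 6·397 + 9 = 2391, q_2 = 6·44 + 1 = 265 → 2391/265
APPEND 35: p_3 = 35·2391 + 397 = 84082, q_3 = 35·265 + 44 = 9319 → 84082/9319
APPEND 34: p_4 = 34·84082 + 2391 = 2861179, q_4 = 34·9319 + 265 = 317111 → 2861179/317111
APPEND 37: p_5 = 37·2861179 + 84082 = 105947705, q_5 = 37·317111 + 9319 = 11742426 → 105947705/11742426
APPEND 41: p_6 = 41·105947705 + 2861179 = 4346717084, q_6 = 41·11742426 + 317111 = 481756577 → 4346717084/481756577
APPEND 34: p_7 = 34·4346717084 + 105947705 = 147894328561, q_7 = 34·481756577 + 11742426 = 16391466044 → 147894328561/16391466044
APPEND 12: p_8 = 12·147894328561 + 4346717084 = 1779078659816, q_8 = 12·16391466044 + 481756577 = 197179349105 → 1779078659816/197179349105
APPEND 1: p_9 = 1·1779078659816 + 147894328561 = 1926972988377, q_9 = 1·197179349105 + 16391466044 = 213570815149 → 1926972988377/213570815149
APPEND 37: p_10 = 37·1926972988377 + 1779078659816 = 73077079229765, q_10 = 37·213570815149 + 197179349105 = 8099299509618 → 73077079229765/8099299509618
APPEND 15: p_11 = 15·73077079229765 + 1926972988377 = 1098083161434852, q_11 = 15·8099299509618 + 213570815149 = 121703063459419 → 1098083161434852/121703063459419
APPEND 11: p_12 = 11·1098083161434852 + 73077079229765 = 12151991855013137, q_12 = 11·121703063459419 + 8099299509618 = 1346832997563227 → 12151991855013137/1346832997563227
APPEND 19: p_13 = 19·12151991855013137 + 1098083161434852 = 231985928406684455, q_13 = 19·1346832997563227 + 121703063459419 = 25711530017160732 → 231985928406684455/25711530017160732
APPEND 32: p_14 = 32·231985928406684455 + 12151991855013137 = 7435701700868915697, q_14 = 32·25711530017160732 + 1346832997563227 = 824115793546706651 → 7435701700868915697/824115793546706651
APPEND 47: p_15 = 47·7435701700868915697 + 231985928406684455 = 349709965869245722214, q_15 = 47·824115793546706651 + 25711530017160732 = 38759153826712373329 → 349709965869245722214/38759153826712373329
APPEND 50: p_16 = 50·349709965869245722214 + 7435701700868915697 = 17492933995163155026397, q_16 = 50·38759153826712373329 + 824115793546706651 = 1938781807129165373101 → 17492933995163155026397/1938781807129165373101
APPEND 39: p_17 = 39·17492933995163155026397 + 349709965869245722214 = 682574135777232291751697, q_17 = 39·1938781807129165373101 + 38759153826712373329 = 75651249631864161924268 → 682574135777232291751697/75651249631864161924268
APPEND 40: p_18 = 40·682574135777232291751697 + 17492933995163155026397 = 27320458365084454825094277, q_18 = 40·75651249631864161924268 + 1938781807129165373101 = 3027988767081695642343821 → 27320458365084454825094277/3027988767081695642343821
APPEND 50: p_19 = 50·27320458365084454825094277 + 682574135777232291751697 = 1366705492389999973546465547, q_19 = 50·3027988767081695642343821 + 75651249631864161924268 = 151475089603716646279115318 → 1366705492389999973546465547/151475089603716646279115318

2391/265
2861179/317111
105947705/11742426
4346717084/481756577
147894328561/16391466044
1779078659816/197179349105
73077079229765/8099299509618
1098083161434852/121703063459419
349709965869245722214/38759153826712373329
27320458365084454825094277/3027988767081695642343821
1366705492389999973546465547/151475089603716646279115318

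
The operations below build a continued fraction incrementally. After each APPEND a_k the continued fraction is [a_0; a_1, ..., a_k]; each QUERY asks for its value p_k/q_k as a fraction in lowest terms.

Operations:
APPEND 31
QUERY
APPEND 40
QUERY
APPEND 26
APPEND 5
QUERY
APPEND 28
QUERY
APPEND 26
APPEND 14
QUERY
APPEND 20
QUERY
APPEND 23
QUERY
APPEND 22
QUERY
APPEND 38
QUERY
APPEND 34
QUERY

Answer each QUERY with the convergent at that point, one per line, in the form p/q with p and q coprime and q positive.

31/1
1241/40
162726/5245
4588625/147901
1677126289/54057295
33661992756/1084996571
775902959677/25008978428
17103527105650/551282521987
650709932974377/20973744813934
22141241248234468/713658606195743

APPEND 31: p_0 = 31·1 + 0 = 31, q_0 = 31·0 + 1 = 1 → 31/1
APPEND 40: p_1 = 40·31 + 1 = 1241, q_1 = 40·1 + 0 = 40 → 1241/40
APPEND 26: p_2 = 26·1241 + 31 = 32297, q_2 = 26·40 + 1 = 1041 → 32297/1041
APPEND 5: p_3 = 5·32297 + 1241 = 162726, q_3 = 5·1041 + 40 = 5245 → 162726/5245
APPEND 28: p_4 = 28·162726 + 32297 = 4588625, q_4 = 28·5245 + 1041 = 147901 → 4588625/147901
APPEND 26: p_5 = 26·4588625 + 162726 = 119466976, q_5 = 26·147901 + 5245 = 3850671 → 119466976/3850671
APPEND 14: p_6 = 14·119466976 + 4588625 = 1677126289, q_6 = 14·3850671 + 147901 = 54057295 → 1677126289/54057295
APPEND 20: p_7 = 20·1677126289 + 119466976 = 33661992756, q_7 = 20·54057295 + 3850671 = 1084996571 → 33661992756/1084996571
APPEND 23: p_8 = 23·33661992756 + 1677126289 = 775902959677, q_8 = 23·1084996571 + 54057295 = 25008978428 → 775902959677/25008978428
APPEND 22: p_9 = 22·775902959677 + 33661992756 = 17103527105650, q_9 = 22·25008978428 + 1084996571 = 551282521987 → 17103527105650/551282521987
APPEND 38: p_10 = 38·17103527105650 + 775902959677 = 650709932974377, q_10 = 38·551282521987 + 25008978428 = 20973744813934 → 650709932974377/20973744813934
APPEND 34: p_11 = 34·650709932974377 + 17103527105650 = 22141241248234468, q_11 = 34·20973744813934 + 551282521987 = 713658606195743 → 22141241248234468/713658606195743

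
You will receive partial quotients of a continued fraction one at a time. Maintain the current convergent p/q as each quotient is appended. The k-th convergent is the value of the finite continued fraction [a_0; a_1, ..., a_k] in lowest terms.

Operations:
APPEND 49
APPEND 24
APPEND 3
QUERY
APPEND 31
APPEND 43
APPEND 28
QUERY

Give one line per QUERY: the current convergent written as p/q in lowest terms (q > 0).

3580/73
135249425/2757879

APPEND 49: p_0 = 49·1 + 0 = 49, q_0 = 49·0 + 1 = 1 → 49/1
APPEND 24: p_1 = 24·49 + 1 = 1177, q_1 = 24·1 + 0 = 24 → 1177/24
APPEND 3: p_2 = 3·1177 + 49 = 3580, q_2 = 3·24 + 1 = 73 → 3580/73
APPEND 31: p_3 = 31·3580 + 1177 = 112157, q_3 = 31·73 + 24 = 2287 → 112157/2287
APPEND 43: p_4 = 43·112157 + 3580 = 4826331, q_4 = 43·2287 + 73 = 98414 → 4826331/98414
APPEND 28: p_5 = 28·4826331 + 112157 = 135249425, q_5 = 28·98414 + 2287 = 2757879 → 135249425/2757879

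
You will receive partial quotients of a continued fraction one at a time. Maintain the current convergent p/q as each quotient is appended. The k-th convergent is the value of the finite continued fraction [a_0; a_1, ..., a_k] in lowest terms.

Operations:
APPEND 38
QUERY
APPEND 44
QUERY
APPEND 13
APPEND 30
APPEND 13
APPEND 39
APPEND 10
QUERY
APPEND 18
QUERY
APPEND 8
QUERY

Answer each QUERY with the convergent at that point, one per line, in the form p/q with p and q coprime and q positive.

38/1
1673/44
3345875036/87996805
60559484105/1592719709
487821747876/12829754477

APPEND 38: p_0 = 38·1 + 0 = 38, q_0 = 38·0 + 1 = 1 → 38/1
APPEND 44: p_1 = 44·38 + 1 = 1673, q_1 = 44·1 + 0 = 44 → 1673/44
APPEND 13: p_2 = 13·1673 + 38 = 21787, q_2 = 13·44 + 1 = 573 → 21787/573
APPEND 30: p_3 = 30·21787 + 1673 = 655283, q_3 = 30·573 + 44 = 17234 → 655283/17234
APPEND 13: p_4 = 13·655283 + 21787 = 8540466, q_4 = 13·17234 + 573 = 224615 → 8540466/224615
APPEND 39: p_5 = 39·8540466 + 655283 = 333733457, q_5 = 39·224615 + 17234 = 8777219 → 333733457/8777219
APPEND 10: p_6 = 10·333733457 + 8540466 = 3345875036, q_6 = 10·8777219 + 224615 = 87996805 → 3345875036/87996805
APPEND 18: p_7 = 18·3345875036 + 333733457 = 60559484105, q_7 = 18·87996805 + 8777219 = 1592719709 → 60559484105/1592719709
APPEND 8: p_8 = 8·60559484105 + 3345875036 = 487821747876, q_8 = 8·1592719709 + 87996805 = 12829754477 → 487821747876/12829754477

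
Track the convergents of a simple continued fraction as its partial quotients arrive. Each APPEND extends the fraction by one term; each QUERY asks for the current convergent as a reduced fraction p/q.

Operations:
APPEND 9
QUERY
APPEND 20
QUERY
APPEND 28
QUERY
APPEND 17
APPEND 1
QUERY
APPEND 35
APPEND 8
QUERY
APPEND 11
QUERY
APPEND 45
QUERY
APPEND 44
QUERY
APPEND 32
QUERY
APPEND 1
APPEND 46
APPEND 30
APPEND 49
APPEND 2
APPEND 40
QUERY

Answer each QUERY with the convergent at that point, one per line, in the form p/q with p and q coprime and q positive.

APPEND 9: p_0 = 9·1 + 0 = 9, q_0 = 9·0 + 1 = 1 → 9/1
APPEND 20: p_1 = 20·9 + 1 = 181, q_1 = 20·1 + 0 = 20 → 181/20
APPEND 28: p_2 = 28·181 + 9 = 5077, q_2 = 28·20 + 1 = 561 → 5077/561
APPEND 17: p_3 = 17·5077 + 181 = 86490, q_3 = 17·561 + 20 = 9557 → 86490/9557
APPEND 1: p_4 = 1·86490 + 5077 = 91567, q_4 = 1·9557 + 561 = 10118 → 91567/10118
APPEND 35: p_5 = 35·91567 + 86490 = 3291335, q_5 = 35·10118 + 9557 = 363687 → 3291335/363687
APPEND 8: p_6 = 8·3291335 + 91567 = 26422247, q_6 = 8·363687 + 10118 = 2919614 → 26422247/2919614
APPEND 11: p_7 = 11·26422247 + 3291335 = 293936052, q_7 = 11·2919614 + 363687 = 32479441 → 293936052/32479441
APPEND 45: p_8 = 45·293936052 + 26422247 = 13253544587, q_8 = 45·32479441 + 2919614 = 1464494459 → 13253544587/1464494459
APPEND 44: p_9 = 44·13253544587 + 293936052 = 583449897880, q_9 = 44·1464494459 + 32479441 = 64470235637 → 583449897880/64470235637
APPEND 32: p_10 = 32·583449897880 + 13253544587 = 18683650276747, q_10 = 32·64470235637 + 1464494459 = 2064512034843 → 18683650276747/2064512034843
APPEND 1: p_11 = 1·18683650276747 + 583449897880 = 19267100174627, q_11 = 1·2064512034843 + 64470235637 = 2128982270480 → 19267100174627/2128982270480
APPEND 46: p_12 = 46·19267100174627 + 18683650276747 = 904970258309589, q_12 = 46·2128982270480 + 2064512034843 = 99997696476923 → 904970258309589/99997696476923
APPEND 30: p_13 = 30·904970258309589 + 19267100174627 = 27168374849462297, q_13 = 30·99997696476923 + 2128982270480 = 3002059876578170 → 27168374849462297/3002059876578170
APPEND 49: p_14 = 49·27168374849462297 + 904970258309589 = 1332155337881962142, q_14 = 49·3002059876578170 + 99997696476923 = 147200931648807253 → 1332155337881962142/147200931648807253
APPEND 2: p_15 = 2·1332155337881962142 + 27168374849462297 = 2691479050613386581, q_15 = 2·147200931648807253 + 3002059876578170 = 297403923174192676 → 2691479050613386581/297403923174192676
APPEND 40: p_16 = 40·2691479050613386581 + 1332155337881962142 = 108991317362417425382, q_16 = 40·297403923174192676 + 147200931648807253 = 12043357858616514293 → 108991317362417425382/12043357858616514293

9/1
181/20
5077/561
91567/10118
26422247/2919614
293936052/32479441
13253544587/1464494459
583449897880/64470235637
18683650276747/2064512034843
108991317362417425382/12043357858616514293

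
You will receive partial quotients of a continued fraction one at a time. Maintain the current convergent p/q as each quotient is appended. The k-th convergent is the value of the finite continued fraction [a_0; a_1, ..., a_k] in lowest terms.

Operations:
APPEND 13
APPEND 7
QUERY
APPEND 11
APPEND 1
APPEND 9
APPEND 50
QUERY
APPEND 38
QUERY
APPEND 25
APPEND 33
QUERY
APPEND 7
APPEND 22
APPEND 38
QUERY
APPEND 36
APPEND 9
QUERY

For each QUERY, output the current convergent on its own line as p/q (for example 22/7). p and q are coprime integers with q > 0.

APPEND 13: p_0 = 13·1 + 0 = 13, q_0 = 13·0 + 1 = 1 → 13/1
APPEND 7: p_1 = 7·13 + 1 = 92, q_1 = 7·1 + 0 = 7 → 92/7
APPEND 11: p_2 = 11·92 + 13 = 1025, q_2 = 11·7 + 1 = 78 → 1025/78
APPEND 1: p_3 = 1·1025 + 92 = 1117, q_3 = 1·78 + 7 = 85 → 1117/85
APPEND 9: p_4 = 9·1117 + 1025 = 11078, q_4 = 9·85 + 78 = 843 → 11078/843
APPEND 50: p_5 = 50·11078 + 1117 = 555017, q_5 = 50·843 + 85 = 42235 → 555017/42235
APPEND 38: p_6 = 38·555017 + 11078 = 21101724, q_6 = 38·42235 + 843 = 1605773 → 21101724/1605773
APPEND 25: p_7 = 25·21101724 + 555017 = 528098117, q_7 = 25·1605773 + 42235 = 40186560 → 528098117/40186560
APPEND 33: p_8 = 33·528098117 + 21101724 = 17448339585, q_8 = 33·40186560 + 1605773 = 1327762253 → 17448339585/1327762253
APPEND 7: p_9 = 7·17448339585 + 528098117 = 122666475212, q_9 = 7·1327762253 + 40186560 = 9334522331 → 122666475212/9334522331
APPEND 22: p_10 = 22·122666475212 + 17448339585 = 2716110794249, q_10 = 22·9334522331 + 1327762253 = 206687253535 → 2716110794249/206687253535
APPEND 38: p_11 = 38·2716110794249 + 122666475212 = 103334876656674, q_11 = 38·206687253535 + 9334522331 = 7863450156661 → 103334876656674/7863450156661
APPEND 36: p_12 = 36·103334876656674 + 2716110794249 = 3722771670434513, q_12 = 36·7863450156661 + 206687253535 = 283290892893331 → 3722771670434513/283290892893331
APPEND 9: p_13 = 9·3722771670434513 + 103334876656674 = 33608279910567291, q_13 = 9·283290892893331 + 7863450156661 = 2557481486196640 → 33608279910567291/2557481486196640

92/7
555017/42235
21101724/1605773
17448339585/1327762253
103334876656674/7863450156661
33608279910567291/2557481486196640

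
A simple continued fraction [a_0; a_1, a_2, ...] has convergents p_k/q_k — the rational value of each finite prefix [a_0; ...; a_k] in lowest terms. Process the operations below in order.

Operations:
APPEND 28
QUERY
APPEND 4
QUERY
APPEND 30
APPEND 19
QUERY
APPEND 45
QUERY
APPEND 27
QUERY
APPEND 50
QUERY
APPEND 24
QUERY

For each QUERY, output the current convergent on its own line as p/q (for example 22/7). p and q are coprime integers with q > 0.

APPEND 28: p_0 = 28·1 + 0 = 28, q_0 = 28·0 + 1 = 1 → 28/1
APPEND 4: p_1 = 4·28 + 1 = 113, q_1 = 4·1 + 0 = 4 → 113/4
APPEND 30: p_2 = 30·113 + 28 = 3418, q_2 = 30·4 + 1 = 121 → 3418/121
APPEND 19: p_3 = 19·3418 + 113 = 65055, q_3 = 19·121 + 4 = 2303 → 65055/2303
APPEND 45: p_4 = 45·65055 + 3418 = 2930893, q_4 = 45·2303 + 121 = 103756 → 2930893/103756
APPEND 27: p_5 = 27·2930893 + 65055 = 79199166, q_5 = 27·103756 + 2303 = 2803715 → 79199166/2803715
APPEND 50: p_6 = 50·79199166 + 2930893 = 3962889193, q_6 = 50·2803715 + 103756 = 140289506 → 3962889193/140289506
APPEND 24: p_7 = 24·3962889193 + 79199166 = 95188539798, q_7 = 24·140289506 + 2803715 = 3369751859 → 95188539798/3369751859

28/1
113/4
65055/2303
2930893/103756
79199166/2803715
3962889193/140289506
95188539798/3369751859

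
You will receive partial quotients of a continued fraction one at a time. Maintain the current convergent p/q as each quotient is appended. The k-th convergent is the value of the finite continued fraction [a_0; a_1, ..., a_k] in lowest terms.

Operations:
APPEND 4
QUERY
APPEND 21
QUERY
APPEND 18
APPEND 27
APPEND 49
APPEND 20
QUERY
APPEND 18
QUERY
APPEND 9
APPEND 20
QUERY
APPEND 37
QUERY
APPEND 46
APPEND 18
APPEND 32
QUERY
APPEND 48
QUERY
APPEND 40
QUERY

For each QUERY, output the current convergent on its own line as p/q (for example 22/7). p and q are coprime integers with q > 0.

APPEND 4: p_0 = 4·1 + 0 = 4, q_0 = 4·0 + 1 = 1 → 4/1
APPEND 21: p_1 = 21·4 + 1 = 85, q_1 = 21·1 + 0 = 21 → 85/21
APPEND 18: p_2 = 18·85 + 4 = 1534, q_2 = 18·21 + 1 = 379 → 1534/379
APPEND 27: p_3 = 27·1534 + 85 = 41503, q_3 = 27·379 + 21 = 10254 → 41503/10254
APPEND 49: p_4 = 49·41503 + 1534 = 2035181, q_4 = 49·10254 + 379 = 502825 → 2035181/502825
APPEND 20: p_5 = 20·2035181 + 41503 = 40745123, q_5 = 20·502825 + 10254 = 10066754 → 40745123/10066754
APPEND 18: p_6 = 18·40745123 + 2035181 = 735447395, q_6 = 18·10066754 + 502825 = 181704397 → 735447395/181704397
APPEND 9: p_7 = 9·735447395 + 40745123 = 6659771678, q_7 = 9·181704397 + 10066754 = 1645406327 → 6659771678/1645406327
APPEND 20: p_8 = 20·6659771678 + 735447395 = 133930880955, q_8 = 20·1645406327 + 181704397 = 33089830937 → 133930880955/33089830937
APPEND 37: p_9 = 37·133930880955 + 6659771678 = 4962102367013, q_9 = 37·33089830937 + 1645406327 = 1225969150996 → 4962102367013/1225969150996
APPEND 46: p_10 = 46·4962102367013 + 133930880955 = 228390639763553, q_10 = 46·1225969150996 + 33089830937 = 56427670776753 → 228390639763553/56427670776753
APPEND 18: p_11 = 18·228390639763553 + 4962102367013 = 4115993618110967, q_11 = 18·56427670776753 + 1225969150996 = 1016924043132550 → 4115993618110967/1016924043132550
APPEND 32: p_12 = 32·4115993618110967 + 228390639763553 = 131940186419314497, q_12 = 32·1016924043132550 + 56427670776753 = 32597997051018353 → 131940186419314497/32597997051018353
APPEND 48: p_13 = 48·131940186419314497 + 4115993618110967 = 6337244941745206823, q_13 = 48·32597997051018353 + 1016924043132550 = 1565720782492013494 → 6337244941745206823/1565720782492013494
APPEND 40: p_14 = 40·6337244941745206823 + 131940186419314497 = 253621737856227587417, q_14 = 40·1565720782492013494 + 32597997051018353 = 62661429296731558113 → 253621737856227587417/62661429296731558113

4/1
85/21
40745123/10066754
735447395/181704397
133930880955/33089830937
4962102367013/1225969150996
131940186419314497/32597997051018353
6337244941745206823/1565720782492013494
253621737856227587417/62661429296731558113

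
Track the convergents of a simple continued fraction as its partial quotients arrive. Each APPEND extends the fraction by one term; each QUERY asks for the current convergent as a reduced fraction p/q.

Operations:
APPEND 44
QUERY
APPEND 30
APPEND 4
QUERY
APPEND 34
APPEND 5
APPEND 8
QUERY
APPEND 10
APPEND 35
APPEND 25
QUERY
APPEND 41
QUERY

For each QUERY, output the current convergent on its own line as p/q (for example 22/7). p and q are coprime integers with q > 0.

APPEND 44: p_0 = 44·1 + 0 = 44, q_0 = 44·0 + 1 = 1 → 44/1
APPEND 30: p_1 = 30·44 + 1 = 1321, q_1 = 30·1 + 0 = 30 → 1321/30
APPEND 4: p_2 = 4·1321 + 44 = 5328, q_2 = 4·30 + 1 = 121 → 5328/121
APPEND 34: p_3 = 34·5328 + 1321 = 182473, q_3 = 34·121 + 30 = 4144 → 182473/4144
APPEND 5: p_4 = 5·182473 + 5328 = 917693, q_4 = 5·4144 + 121 = 20841 → 917693/20841
APPEND 8: p_5 = 8·917693 + 182473 = 7524017, q_5 = 8·20841 + 4144 = 170872 → 7524017/170872
APPEND 10: p_6 = 10·7524017 + 917693 = 76157863, q_6 = 10·170872 + 20841 = 1729561 → 76157863/1729561
APPEND 35: p_7 = 35·76157863 + 7524017 = 2673049222, q_7 = 35·1729561 + 170872 = 60705507 → 2673049222/60705507
APPEND 25: p_8 = 25·2673049222 + 76157863 = 66902388413, q_8 = 25·60705507 + 1729561 = 1519367236 → 66902388413/1519367236
APPEND 41: p_9 = 41·66902388413 + 2673049222 = 2745670974155, q_9 = 41·1519367236 + 60705507 = 62354762183 → 2745670974155/62354762183

44/1
5328/121
7524017/170872
66902388413/1519367236
2745670974155/62354762183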